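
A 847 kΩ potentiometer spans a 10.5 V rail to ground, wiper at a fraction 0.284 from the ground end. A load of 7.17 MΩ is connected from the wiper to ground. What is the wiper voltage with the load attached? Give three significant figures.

The wiper splits the pot into (1−α)R = 606.5 kΩ above and αR = 240.5 kΩ below.
Lower section ‖ load = 232.7 kΩ.
V_wiper = 10.5 × 232.7/(606.5 + 232.7) = 2.91 V.

V ≈ 2.91 V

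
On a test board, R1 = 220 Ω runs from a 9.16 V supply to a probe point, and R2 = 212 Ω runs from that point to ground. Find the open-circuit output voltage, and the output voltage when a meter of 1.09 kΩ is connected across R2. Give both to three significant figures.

Open-circuit: V = 9.16 × 212/(220 + 212) = 4.50 V.
With the load, R2 becomes R2‖R_L = 177.5 Ω, so V = 9.16 × 177.5/397.5 = 4.09 V.

Unloaded: 4.50 V; loaded: 4.09 V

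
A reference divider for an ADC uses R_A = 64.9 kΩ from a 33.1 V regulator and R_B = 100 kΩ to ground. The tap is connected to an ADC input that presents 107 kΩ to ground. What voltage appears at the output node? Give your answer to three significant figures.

V_out ≈ 14.7 V

The load sits in parallel with R_B: R_B‖R_L = (100 × 107) / (100 + 107) = 51.69 kΩ.
V_out = 33.1 × 51.69 / (64.9 + 51.69) = 33.1 × 51.69/116.6 = 14.7 V.
(Unloaded it would have been 20.1 V.)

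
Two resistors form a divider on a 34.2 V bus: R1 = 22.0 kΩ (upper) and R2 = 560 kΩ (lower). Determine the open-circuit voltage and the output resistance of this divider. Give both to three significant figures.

V_th is the open-circuit tap voltage: 34.2 × 560/(22.0 + 560) = 32.9 V.
With the supply zeroed, R1 and R2 appear in parallel from the tap: R_th = R1‖R2 = (22.0 × 560)/582.0 = 21.2 kΩ.

V_th = 32.9 V, R_th = 21.2 kΩ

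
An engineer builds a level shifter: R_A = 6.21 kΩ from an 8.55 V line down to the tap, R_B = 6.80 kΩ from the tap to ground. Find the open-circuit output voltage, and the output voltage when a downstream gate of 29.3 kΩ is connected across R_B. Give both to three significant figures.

Open-circuit: V = 8.55 × 6.80/(6.21 + 6.80) = 4.47 V.
With the load, R_B becomes R_B‖R_L = 5.519 kΩ, so V = 8.55 × 5.519/11.73 = 4.02 V.

Unloaded: 4.47 V; loaded: 4.02 V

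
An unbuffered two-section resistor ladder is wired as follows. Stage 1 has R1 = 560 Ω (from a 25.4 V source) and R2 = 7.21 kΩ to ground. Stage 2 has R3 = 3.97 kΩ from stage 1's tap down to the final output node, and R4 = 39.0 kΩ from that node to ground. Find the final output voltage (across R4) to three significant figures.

Stage 2 presents R3+R4 = 42970 Ω as a load on stage 1's tap.
Stage 1's lower leg becomes R2‖(R3+R4) = 6174 Ω, so V_mid = 25.4 × 6174/6734 = 23.29 V.
Stage 2 is itself unloaded: V_out = V_mid × R4/(R3+R4) = 23.29 × 39000/42970 = 21.1 V.

V_out ≈ 21.1 V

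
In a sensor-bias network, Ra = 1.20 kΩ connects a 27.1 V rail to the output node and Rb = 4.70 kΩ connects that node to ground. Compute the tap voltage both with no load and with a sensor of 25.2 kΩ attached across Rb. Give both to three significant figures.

Unloaded: 21.6 V; loaded: 20.8 V

Open-circuit: V = 27.1 × 4.70/(1.20 + 4.70) = 21.6 V.
With the load, Rb becomes Rb‖R_L = 3.961 kΩ, so V = 27.1 × 3.961/5.161 = 20.8 V.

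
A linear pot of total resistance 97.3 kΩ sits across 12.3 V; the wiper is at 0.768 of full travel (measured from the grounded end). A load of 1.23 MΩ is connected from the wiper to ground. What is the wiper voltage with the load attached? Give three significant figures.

The wiper splits the pot into (1−α)R = 22.57 kΩ above and αR = 74.73 kΩ below.
Lower section ‖ load = 70.45 kΩ.
V_wiper = 12.3 × 70.45/(22.57 + 70.45) = 9.32 V.

V ≈ 9.32 V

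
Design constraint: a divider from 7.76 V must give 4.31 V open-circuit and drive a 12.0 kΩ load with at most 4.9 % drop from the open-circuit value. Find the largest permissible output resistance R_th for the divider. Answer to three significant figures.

R_th ≤ 618 Ω

Loading drop = R_th/(R_th + R_L) ≤ 0.0490, so R_th ≤ R_L · ε/(1−ε) = 12.0 kΩ × 0.0490/0.9510 = 618 Ω.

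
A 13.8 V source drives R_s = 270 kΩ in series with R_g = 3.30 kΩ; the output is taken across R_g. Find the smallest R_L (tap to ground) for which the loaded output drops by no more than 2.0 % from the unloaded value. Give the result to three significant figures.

Output resistance R_th = R_s‖R_g = (270 × 3.30)/273.3 = 3.260 kΩ.
The fractional drop is R_th/(R_th + R_L); requiring this ≤ 0.0200 gives R_L ≥ R_th(1/0.0200 − 1) = 3.260 × 49.00 = 160 kΩ.

R_L(min) ≈ 160 kΩ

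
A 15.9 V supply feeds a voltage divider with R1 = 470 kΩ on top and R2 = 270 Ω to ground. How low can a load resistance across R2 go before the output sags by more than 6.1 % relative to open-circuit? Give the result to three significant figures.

R_L(min) ≈ 4.15 kΩ

Output resistance R_th = R1‖R2 = (470000 × 270)/470300 = 269.8 Ω.
The fractional drop is R_th/(R_th + R_L); requiring this ≤ 0.0610 gives R_L ≥ R_th(1/0.0610 − 1) = 269.8 × 15.39 = 4.15 kΩ.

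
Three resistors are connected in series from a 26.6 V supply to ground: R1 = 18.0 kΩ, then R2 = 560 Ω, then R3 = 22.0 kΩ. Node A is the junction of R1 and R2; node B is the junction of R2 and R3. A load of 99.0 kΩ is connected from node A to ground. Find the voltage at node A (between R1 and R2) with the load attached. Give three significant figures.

V ≈ 13.4 V

Below node A the series string R2+R3 = 22560 Ω sits in parallel with the 99000 Ω load: 18370 Ω.
V_A = 26.6 × 18370/(18000 + 18370) = 13.4 V.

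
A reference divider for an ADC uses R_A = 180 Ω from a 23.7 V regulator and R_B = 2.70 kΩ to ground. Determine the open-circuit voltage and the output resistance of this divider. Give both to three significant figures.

V_th = 22.2 V, R_th = 169 Ω

V_th is the open-circuit tap voltage: 23.7 × 2700/(180 + 2700) = 22.2 V.
With the supply zeroed, R_A and R_B appear in parallel from the tap: R_th = R_A‖R_B = (180 × 2700)/2880 = 169 Ω.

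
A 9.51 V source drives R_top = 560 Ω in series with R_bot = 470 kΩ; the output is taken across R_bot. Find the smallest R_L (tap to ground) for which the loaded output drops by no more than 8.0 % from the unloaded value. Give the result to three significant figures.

R_L(min) ≈ 6.43 kΩ

Output resistance R_th = R_top‖R_bot = (560 × 470000)/470600 = 559.3 Ω.
The fractional drop is R_th/(R_th + R_L); requiring this ≤ 0.0800 gives R_L ≥ R_th(1/0.0800 − 1) = 559.3 × 11.50 = 6.43 kΩ.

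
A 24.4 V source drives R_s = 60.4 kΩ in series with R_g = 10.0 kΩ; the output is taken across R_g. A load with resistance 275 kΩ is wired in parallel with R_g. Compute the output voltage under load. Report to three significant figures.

V_out ≈ 3.36 V

The load sits in parallel with R_g: R_g‖R_L = (10.0 × 275) / (10.0 + 275) = 9.649 kΩ.
V_out = 24.4 × 9.649 / (60.4 + 9.649) = 24.4 × 9.649/70.05 = 3.36 V.
(Unloaded it would have been 3.47 V.)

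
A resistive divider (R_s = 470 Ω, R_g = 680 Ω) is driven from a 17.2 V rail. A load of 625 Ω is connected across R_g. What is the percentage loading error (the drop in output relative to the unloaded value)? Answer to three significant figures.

30.8 %

Unloaded V = 17.2 × 680/1150 = 10.17 V.
Loaded: R_g‖R_L = 325.7 Ω, giving V = 17.2 × 325.7/795.7 = 7.040 V.
Drop = (10.17 − 7.040) / 10.17 = 30.8 %.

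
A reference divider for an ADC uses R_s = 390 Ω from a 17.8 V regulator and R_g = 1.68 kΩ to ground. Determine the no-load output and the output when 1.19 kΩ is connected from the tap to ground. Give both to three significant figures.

Open-circuit: V = 17.8 × 1680/(390 + 1680) = 14.4 V.
With the load, R_g becomes R_g‖R_L = 696.6 Ω, so V = 17.8 × 696.6/1087 = 11.4 V.

Unloaded: 14.4 V; loaded: 11.4 V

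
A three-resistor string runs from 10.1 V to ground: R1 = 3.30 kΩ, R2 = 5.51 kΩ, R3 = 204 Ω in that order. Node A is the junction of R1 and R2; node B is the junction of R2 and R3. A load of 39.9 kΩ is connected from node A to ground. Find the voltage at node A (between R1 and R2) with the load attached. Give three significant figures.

Below node A the series string R2+R3 = 5714 Ω sits in parallel with the 39900 Ω load: 4998 Ω.
V_A = 10.1 × 4998/(3300 + 4998) = 6.08 V.

V ≈ 6.08 V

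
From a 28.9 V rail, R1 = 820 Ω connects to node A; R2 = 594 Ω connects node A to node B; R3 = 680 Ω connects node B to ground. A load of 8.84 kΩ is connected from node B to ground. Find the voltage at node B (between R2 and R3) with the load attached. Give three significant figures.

V ≈ 8.92 V

At node B, R3 is in parallel with the load: R3‖R_L = 631.4 Ω.
Below node A the resistance is R2 + (R3‖R_L) = 1225 Ω, so V_A = 28.9 × 1225/2045 = 17.31 V.
Then V_B = V_A × (R3‖R_L)/(R2 + R3‖R_L) = 17.31 × 631.4/1225 = 8.92 V.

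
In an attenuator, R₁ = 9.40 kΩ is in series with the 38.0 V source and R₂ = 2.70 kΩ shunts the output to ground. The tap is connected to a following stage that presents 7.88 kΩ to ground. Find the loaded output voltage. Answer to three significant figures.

V_out ≈ 6.70 V

The load sits in parallel with R₂: R₂‖R_L = (2.70 × 7.88) / (2.70 + 7.88) = 2.011 kΩ.
V_out = 38.0 × 2.011 / (9.40 + 2.011) = 38.0 × 2.011/11.41 = 6.70 V.
(Unloaded it would have been 8.48 V.)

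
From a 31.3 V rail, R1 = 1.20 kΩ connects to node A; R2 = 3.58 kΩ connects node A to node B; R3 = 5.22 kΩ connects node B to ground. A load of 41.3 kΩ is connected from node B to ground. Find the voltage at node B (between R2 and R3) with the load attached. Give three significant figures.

V ≈ 15.4 V

At node B, R3 is in parallel with the load: R3‖R_L = 4.634 kΩ.
Below node A the resistance is R2 + (R3‖R_L) = 8.214 kΩ, so V_A = 31.3 × 8.214/9.414 = 27.31 V.
Then V_B = V_A × (R3‖R_L)/(R2 + R3‖R_L) = 27.31 × 4.634/8.214 = 15.4 V.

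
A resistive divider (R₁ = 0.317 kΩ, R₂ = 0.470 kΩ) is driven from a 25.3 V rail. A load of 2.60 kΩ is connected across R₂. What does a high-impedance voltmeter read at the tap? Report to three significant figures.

The load sits in parallel with R₂: R₂‖R_L = (470 × 2600) / (470 + 2600) = 398.0 Ω.
V_out = 25.3 × 398.0 / (317 + 398.0) = 25.3 × 398.0/715.0 = 14.1 V.
(Unloaded it would have been 15.1 V.)

V_out ≈ 14.1 V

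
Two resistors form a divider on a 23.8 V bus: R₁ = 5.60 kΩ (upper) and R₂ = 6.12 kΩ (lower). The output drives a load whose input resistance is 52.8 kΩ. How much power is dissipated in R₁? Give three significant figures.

P ≈ 25.8 mW

Total resistance from the source is R₁ + (R₂‖R_L) = 11.08 kΩ, so I = 23.8/11.08 kΩ = 2.147 mA.
P = I²·R₁ = (2.147 mA)² × 5.60 kΩ = 25.8 mW.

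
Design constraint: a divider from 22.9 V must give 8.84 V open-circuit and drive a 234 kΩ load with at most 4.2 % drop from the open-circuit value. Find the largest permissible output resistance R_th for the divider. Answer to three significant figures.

Loading drop = R_th/(R_th + R_L) ≤ 0.0420, so R_th ≤ R_L · ε/(1−ε) = 234 kΩ × 0.0420/0.9580 = 10.3 kΩ.
(Any R1, R2 with R2/(R1+R2) = 0.386 and R1‖R2 ≤ 10.3 kΩ will meet the spec.)

R_th ≤ 10.3 kΩ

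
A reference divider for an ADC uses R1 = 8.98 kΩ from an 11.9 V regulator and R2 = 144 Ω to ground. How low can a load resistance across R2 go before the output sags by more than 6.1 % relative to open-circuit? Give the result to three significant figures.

R_L(min) ≈ 2.18 kΩ

Output resistance R_th = R1‖R2 = (8980 × 144)/9124 = 141.7 Ω.
The fractional drop is R_th/(R_th + R_L); requiring this ≤ 0.0610 gives R_L ≥ R_th(1/0.0610 − 1) = 141.7 × 15.39 = 2.18 kΩ.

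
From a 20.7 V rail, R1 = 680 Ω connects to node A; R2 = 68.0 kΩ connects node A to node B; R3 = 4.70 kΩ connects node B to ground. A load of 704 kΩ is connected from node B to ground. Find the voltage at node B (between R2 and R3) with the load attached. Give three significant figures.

V ≈ 1.32 V

At node B, R3 is in parallel with the load: R3‖R_L = 4669 Ω.
Below node A the resistance is R2 + (R3‖R_L) = 72670 Ω, so V_A = 20.7 × 72670/73350 = 20.51 V.
Then V_B = V_A × (R3‖R_L)/(R2 + R3‖R_L) = 20.51 × 4669/72670 = 1.32 V.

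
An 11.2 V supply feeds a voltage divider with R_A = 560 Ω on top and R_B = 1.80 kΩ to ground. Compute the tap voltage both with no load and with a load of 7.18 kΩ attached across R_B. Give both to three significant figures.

Open-circuit: V = 11.2 × 1800/(560 + 1800) = 8.54 V.
With the load, R_B becomes R_B‖R_L = 1439 Ω, so V = 11.2 × 1439/1999 = 8.06 V.

Unloaded: 8.54 V; loaded: 8.06 V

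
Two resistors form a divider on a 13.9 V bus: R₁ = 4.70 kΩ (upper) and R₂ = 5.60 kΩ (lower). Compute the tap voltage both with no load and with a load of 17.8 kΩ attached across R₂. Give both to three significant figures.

Unloaded: 7.56 V; loaded: 6.61 V

Open-circuit: V = 13.9 × 5.60/(4.70 + 5.60) = 7.56 V.
With the load, R₂ becomes R₂‖R_L = 4.260 kΩ, so V = 13.9 × 4.260/8.960 = 6.61 V.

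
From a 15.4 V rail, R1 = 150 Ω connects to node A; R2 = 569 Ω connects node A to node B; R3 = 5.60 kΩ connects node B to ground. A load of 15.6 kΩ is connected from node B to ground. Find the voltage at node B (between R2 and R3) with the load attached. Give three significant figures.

At node B, R3 is in parallel with the load: R3‖R_L = 4121 Ω.
Below node A the resistance is R2 + (R3‖R_L) = 4690 Ω, so V_A = 15.4 × 4690/4840 = 14.92 V.
Then V_B = V_A × (R3‖R_L)/(R2 + R3‖R_L) = 14.92 × 4121/4690 = 13.1 V.

V ≈ 13.1 V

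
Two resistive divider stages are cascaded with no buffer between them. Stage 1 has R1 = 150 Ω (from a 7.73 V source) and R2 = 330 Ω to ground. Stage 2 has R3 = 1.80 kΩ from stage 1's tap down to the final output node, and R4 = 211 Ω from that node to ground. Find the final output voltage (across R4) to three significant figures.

Stage 2 presents R3+R4 = 2011 Ω as a load on stage 1's tap.
Stage 1's lower leg becomes R2‖(R3+R4) = 283.5 Ω, so V_mid = 7.73 × 283.5/433.5 = 5.055 V.
Stage 2 is itself unloaded: V_out = V_mid × R4/(R3+R4) = 5.055 × 211/2011 = 0.530 V.

V_out ≈ 0.530 V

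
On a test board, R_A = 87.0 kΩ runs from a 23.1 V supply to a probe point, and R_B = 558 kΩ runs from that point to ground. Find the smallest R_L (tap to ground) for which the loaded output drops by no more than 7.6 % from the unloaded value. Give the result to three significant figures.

R_L(min) ≈ 915 kΩ

Output resistance R_th = R_A‖R_B = (87.0 × 558)/645.0 = 75.27 kΩ.
The fractional drop is R_th/(R_th + R_L); requiring this ≤ 0.0760 gives R_L ≥ R_th(1/0.0760 − 1) = 75.27 × 12.16 = 915 kΩ.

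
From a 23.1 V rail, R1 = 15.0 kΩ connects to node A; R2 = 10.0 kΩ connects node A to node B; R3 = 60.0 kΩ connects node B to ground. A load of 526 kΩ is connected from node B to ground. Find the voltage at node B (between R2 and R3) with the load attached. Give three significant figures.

V ≈ 15.8 V

At node B, R3 is in parallel with the load: R3‖R_L = 53.86 kΩ.
Below node A the resistance is R2 + (R3‖R_L) = 63.86 kΩ, so V_A = 23.1 × 63.86/78.86 = 18.71 V.
Then V_B = V_A × (R3‖R_L)/(R2 + R3‖R_L) = 18.71 × 53.86/63.86 = 15.8 V.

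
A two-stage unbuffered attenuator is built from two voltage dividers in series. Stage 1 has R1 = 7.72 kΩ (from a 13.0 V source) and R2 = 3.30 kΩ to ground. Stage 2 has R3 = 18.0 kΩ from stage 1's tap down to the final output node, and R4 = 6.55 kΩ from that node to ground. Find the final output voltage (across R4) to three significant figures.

Stage 2 presents R3+R4 = 24.55 kΩ as a load on stage 1's tap.
Stage 1's lower leg becomes R2‖(R3+R4) = 2.909 kΩ, so V_mid = 13.0 × 2.909/10.63 = 3.558 V.
Stage 2 is itself unloaded: V_out = V_mid × R4/(R3+R4) = 3.558 × 6.55/24.55 = 0.949 V.

V_out ≈ 0.949 V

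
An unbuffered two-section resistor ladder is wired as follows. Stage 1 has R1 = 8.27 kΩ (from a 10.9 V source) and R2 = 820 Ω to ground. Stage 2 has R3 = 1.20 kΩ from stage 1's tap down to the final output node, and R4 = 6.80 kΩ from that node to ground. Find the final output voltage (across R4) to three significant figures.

Stage 2 presents R3+R4 = 8000 Ω as a load on stage 1's tap.
Stage 1's lower leg becomes R2‖(R3+R4) = 743.8 Ω, so V_mid = 10.9 × 743.8/9014 = 0.8994 V.
Stage 2 is itself unloaded: V_out = V_mid × R4/(R3+R4) = 0.8994 × 6800/8000 = 0.764 V.

V_out ≈ 0.764 V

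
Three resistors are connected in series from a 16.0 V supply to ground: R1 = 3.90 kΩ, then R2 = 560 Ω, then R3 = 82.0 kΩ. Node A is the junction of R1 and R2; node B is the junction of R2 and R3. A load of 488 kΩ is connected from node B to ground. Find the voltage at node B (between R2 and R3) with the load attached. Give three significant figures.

At node B, R3 is in parallel with the load: R3‖R_L = 70200 Ω.
Below node A the resistance is R2 + (R3‖R_L) = 70760 Ω, so V_A = 16.0 × 70760/74660 = 15.16 V.
Then V_B = V_A × (R3‖R_L)/(R2 + R3‖R_L) = 15.16 × 70200/70760 = 15.0 V.

V ≈ 15.0 V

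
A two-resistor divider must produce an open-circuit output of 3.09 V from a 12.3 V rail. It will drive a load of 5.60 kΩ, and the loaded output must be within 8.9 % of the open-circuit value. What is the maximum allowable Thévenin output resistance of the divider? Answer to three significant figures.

R_th ≤ 547 Ω

Loading drop = R_th/(R_th + R_L) ≤ 0.0890, so R_th ≤ R_L · ε/(1−ε) = 5.60 kΩ × 0.0890/0.9110 = 547 Ω.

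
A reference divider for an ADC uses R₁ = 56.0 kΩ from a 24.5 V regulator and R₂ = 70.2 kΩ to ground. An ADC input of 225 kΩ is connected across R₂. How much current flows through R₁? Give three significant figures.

R₂‖R_L = 53.51 kΩ, so the source sees R₁ + R₂‖R_L = 109.5 kΩ.
I = 24.5 V / 109.5 kΩ = 0.224 mA.

I ≈ 0.224 mA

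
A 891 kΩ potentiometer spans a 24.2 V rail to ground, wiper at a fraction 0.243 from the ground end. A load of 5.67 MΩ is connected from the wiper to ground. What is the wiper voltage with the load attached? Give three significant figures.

V ≈ 5.72 V

The wiper splits the pot into (1−α)R = 674.5 kΩ above and αR = 216.5 kΩ below.
Lower section ‖ load = 208.5 kΩ.
V_wiper = 24.2 × 208.5/(674.5 + 208.5) = 5.72 V.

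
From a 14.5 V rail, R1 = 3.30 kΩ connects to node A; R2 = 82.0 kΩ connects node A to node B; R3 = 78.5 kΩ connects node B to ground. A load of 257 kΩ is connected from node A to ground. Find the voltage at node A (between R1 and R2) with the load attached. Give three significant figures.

V ≈ 14.0 V

Below node A the series string R2+R3 = 160.5 kΩ sits in parallel with the 257 kΩ load: 98.80 kΩ.
V_A = 14.5 × 98.80/(3.30 + 98.80) = 14.0 V.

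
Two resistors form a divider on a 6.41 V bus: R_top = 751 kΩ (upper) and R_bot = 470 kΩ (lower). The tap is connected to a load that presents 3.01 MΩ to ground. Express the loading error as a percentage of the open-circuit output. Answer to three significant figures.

8.76 %

The divider's output (Thévenin) resistance is R_top‖R_bot = 289.1 kΩ.
Fractional drop under load = R_th/(R_th + R_L) = 289.1 / (289.1 + 3010) = 0.08763.
So the output falls by 8.76 %.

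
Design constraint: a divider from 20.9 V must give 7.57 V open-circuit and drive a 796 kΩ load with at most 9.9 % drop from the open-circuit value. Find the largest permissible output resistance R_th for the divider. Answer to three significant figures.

R_th ≤ 87.5 kΩ

Loading drop = R_th/(R_th + R_L) ≤ 0.0990, so R_th ≤ R_L · ε/(1−ε) = 796 kΩ × 0.0990/0.9010 = 87.5 kΩ.
(Any R1, R2 with R2/(R1+R2) = 0.362 and R1‖R2 ≤ 87.5 kΩ will meet the spec.)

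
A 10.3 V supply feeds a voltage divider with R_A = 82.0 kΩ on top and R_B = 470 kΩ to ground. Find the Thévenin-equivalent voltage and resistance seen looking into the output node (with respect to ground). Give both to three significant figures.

V_th is the open-circuit tap voltage: 10.3 × 470/(82.0 + 470) = 8.77 V.
With the supply zeroed, R_A and R_B appear in parallel from the tap: R_th = R_A‖R_B = (82.0 × 470)/552.0 = 69.8 kΩ.

V_th = 8.77 V, R_th = 69.8 kΩ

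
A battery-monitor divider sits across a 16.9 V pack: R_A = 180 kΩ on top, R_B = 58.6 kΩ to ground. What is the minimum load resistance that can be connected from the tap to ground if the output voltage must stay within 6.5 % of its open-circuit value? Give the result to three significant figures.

Output resistance R_th = R_A‖R_B = (180 × 58.6)/238.6 = 44.21 kΩ.
The fractional drop is R_th/(R_th + R_L); requiring this ≤ 0.0650 gives R_L ≥ R_th(1/0.0650 − 1) = 44.21 × 14.38 = 636 kΩ.

R_L(min) ≈ 636 kΩ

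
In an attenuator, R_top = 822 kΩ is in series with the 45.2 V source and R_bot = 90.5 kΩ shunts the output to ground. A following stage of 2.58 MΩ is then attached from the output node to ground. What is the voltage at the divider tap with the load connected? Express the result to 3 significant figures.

V_out ≈ 4.35 V

The load sits in parallel with R_bot: R_bot‖R_L = (90.5 × 2580) / (90.5 + 2580) = 87.43 kΩ.
V_out = 45.2 × 87.43 / (822 + 87.43) = 45.2 × 87.43/909.4 = 4.35 V.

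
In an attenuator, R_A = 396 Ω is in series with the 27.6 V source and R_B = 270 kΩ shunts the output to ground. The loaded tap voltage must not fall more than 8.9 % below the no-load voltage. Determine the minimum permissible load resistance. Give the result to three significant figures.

R_L(min) ≈ 4.05 kΩ

Output resistance R_th = R_A‖R_B = (396 × 270000)/270400 = 395.4 Ω.
The fractional drop is R_th/(R_th + R_L); requiring this ≤ 0.0890 gives R_L ≥ R_th(1/0.0890 − 1) = 395.4 × 10.24 = 4.05 kΩ.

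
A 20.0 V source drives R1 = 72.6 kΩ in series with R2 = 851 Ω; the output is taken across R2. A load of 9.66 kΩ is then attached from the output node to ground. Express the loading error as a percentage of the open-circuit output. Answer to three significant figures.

Unloaded V = 20.0 × 851/73450 = 0.23172 V.
Loaded: R2‖R_L = 782.1 Ω, giving V = 20.0 × 782.1/73380 = 0.21316 V.
Drop = (0.23172 − 0.21316) / 0.23172 = 8.01 %.

8.01 %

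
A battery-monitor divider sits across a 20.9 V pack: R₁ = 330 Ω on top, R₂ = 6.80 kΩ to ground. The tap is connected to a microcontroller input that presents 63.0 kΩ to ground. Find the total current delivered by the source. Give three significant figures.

I ≈ 3.23 mA

R₂‖R_L = 6138 Ω, so the source sees R₁ + R₂‖R_L = 6468 Ω.
I = 20.9 V / 6468 Ω = 3.23 mA.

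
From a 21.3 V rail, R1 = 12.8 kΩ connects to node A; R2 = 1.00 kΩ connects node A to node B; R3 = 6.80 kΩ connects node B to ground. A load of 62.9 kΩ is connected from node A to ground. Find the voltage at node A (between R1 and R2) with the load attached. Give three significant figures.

Below node A the series string R2+R3 = 7.800 kΩ sits in parallel with the 62.9 kΩ load: 6.939 kΩ.
V_A = 21.3 × 6.939/(12.8 + 6.939) = 7.49 V.

V ≈ 7.49 V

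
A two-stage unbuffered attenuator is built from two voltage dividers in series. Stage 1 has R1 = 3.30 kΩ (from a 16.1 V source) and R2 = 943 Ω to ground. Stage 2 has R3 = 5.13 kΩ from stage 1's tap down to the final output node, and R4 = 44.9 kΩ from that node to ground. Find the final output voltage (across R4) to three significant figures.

V_out ≈ 3.16 V

Stage 2 presents R3+R4 = 50030 Ω as a load on stage 1's tap.
Stage 1's lower leg becomes R2‖(R3+R4) = 925.6 Ω, so V_mid = 16.1 × 925.6/4226 = 3.527 V.
Stage 2 is itself unloaded: V_out = V_mid × R4/(R3+R4) = 3.527 × 44900/50030 = 3.16 V.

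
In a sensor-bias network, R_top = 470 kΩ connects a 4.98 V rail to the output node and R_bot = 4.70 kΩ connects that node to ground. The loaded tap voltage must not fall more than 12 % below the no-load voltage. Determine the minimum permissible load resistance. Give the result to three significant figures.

Output resistance R_th = R_top‖R_bot = (470 × 4.70)/474.7 = 4.653 kΩ.
The fractional drop is R_th/(R_th + R_L); requiring this ≤ 0.120 gives R_L ≥ R_th(1/0.120 − 1) = 4.653 × 7.333 = 34.1 kΩ.

R_L(min) ≈ 34.1 kΩ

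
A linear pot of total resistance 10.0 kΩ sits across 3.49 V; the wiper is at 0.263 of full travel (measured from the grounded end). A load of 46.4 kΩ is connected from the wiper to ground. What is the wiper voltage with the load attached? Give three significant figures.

The wiper splits the pot into (1−α)R = 7.370 kΩ above and αR = 2.630 kΩ below.
Lower section ‖ load = 2.489 kΩ.
V_wiper = 3.49 × 2.489/(7.370 + 2.489) = 0.881 V.

V ≈ 0.881 V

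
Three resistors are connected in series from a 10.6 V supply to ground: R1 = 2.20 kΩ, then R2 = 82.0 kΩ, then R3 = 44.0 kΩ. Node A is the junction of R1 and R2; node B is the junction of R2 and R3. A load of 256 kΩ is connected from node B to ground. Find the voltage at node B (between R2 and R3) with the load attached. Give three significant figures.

V ≈ 3.27 V

At node B, R3 is in parallel with the load: R3‖R_L = 37.55 kΩ.
Below node A the resistance is R2 + (R3‖R_L) = 119.5 kΩ, so V_A = 10.6 × 119.5/121.7 = 10.41 V.
Then V_B = V_A × (R3‖R_L)/(R2 + R3‖R_L) = 10.41 × 37.55/119.5 = 3.27 V.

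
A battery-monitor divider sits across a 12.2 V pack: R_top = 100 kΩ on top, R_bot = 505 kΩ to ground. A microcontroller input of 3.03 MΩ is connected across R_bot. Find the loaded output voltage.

V_out ≈ 9.91 V

The load sits in parallel with R_bot: R_bot‖R_L = (505 × 3030) / (505 + 3030) = 432.9 kΩ.
V_out = 12.2 × 432.9 / (100 + 432.9) = 12.2 × 432.9/532.9 = 9.91 V.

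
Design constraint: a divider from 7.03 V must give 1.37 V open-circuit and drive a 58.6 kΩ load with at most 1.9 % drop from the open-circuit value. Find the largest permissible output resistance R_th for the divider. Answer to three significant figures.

R_th ≤ 1.13 kΩ

Loading drop = R_th/(R_th + R_L) ≤ 0.0190, so R_th ≤ R_L · ε/(1−ε) = 58.6 kΩ × 0.0190/0.9810 = 1.13 kΩ.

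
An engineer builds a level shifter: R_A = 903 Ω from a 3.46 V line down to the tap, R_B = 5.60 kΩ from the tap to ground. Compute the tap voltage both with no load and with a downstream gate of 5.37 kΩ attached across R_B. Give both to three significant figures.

Unloaded: 2.98 V; loaded: 2.60 V

Open-circuit: V = 3.46 × 5600/(903 + 5600) = 2.98 V.
With the load, R_B becomes R_B‖R_L = 2741 Ω, so V = 3.46 × 2741/3644 = 2.60 V.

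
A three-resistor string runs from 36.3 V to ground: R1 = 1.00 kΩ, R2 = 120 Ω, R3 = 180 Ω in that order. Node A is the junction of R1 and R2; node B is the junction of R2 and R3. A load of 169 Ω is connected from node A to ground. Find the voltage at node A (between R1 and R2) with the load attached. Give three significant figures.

Below node A the series string R2+R3 = 300.0 Ω sits in parallel with the 169 Ω load: 108.1 Ω.
V_A = 36.3 × 108.1/(1000 + 108.1) = 3.54 V.

V ≈ 3.54 V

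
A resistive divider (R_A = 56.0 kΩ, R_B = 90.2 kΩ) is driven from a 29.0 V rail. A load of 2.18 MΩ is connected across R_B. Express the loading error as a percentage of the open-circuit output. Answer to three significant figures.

1.56 %

The divider's output (Thévenin) resistance is R_A‖R_B = 34.55 kΩ.
Fractional drop under load = R_th/(R_th + R_L) = 34.55 / (34.55 + 2180) = 0.01560.
So the output falls by 1.56 %.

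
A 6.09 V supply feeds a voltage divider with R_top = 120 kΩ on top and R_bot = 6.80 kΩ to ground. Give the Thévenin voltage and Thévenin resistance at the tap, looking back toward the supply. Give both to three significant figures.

V_th = 0.327 V, R_th = 6.44 kΩ

V_th is the open-circuit tap voltage: 6.09 × 6.80/(120 + 6.80) = 0.327 V.
With the supply zeroed, R_top and R_bot appear in parallel from the tap: R_th = R_top‖R_bot = (120 × 6.80)/126.8 = 6.44 kΩ.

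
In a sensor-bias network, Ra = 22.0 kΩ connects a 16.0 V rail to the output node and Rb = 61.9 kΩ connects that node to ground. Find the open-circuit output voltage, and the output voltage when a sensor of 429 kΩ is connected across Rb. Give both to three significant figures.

Unloaded: 11.8 V; loaded: 11.4 V

Open-circuit: V = 16.0 × 61.9/(22.0 + 61.9) = 11.8 V.
With the load, Rb becomes Rb‖R_L = 54.09 kΩ, so V = 16.0 × 54.09/76.09 = 11.4 V.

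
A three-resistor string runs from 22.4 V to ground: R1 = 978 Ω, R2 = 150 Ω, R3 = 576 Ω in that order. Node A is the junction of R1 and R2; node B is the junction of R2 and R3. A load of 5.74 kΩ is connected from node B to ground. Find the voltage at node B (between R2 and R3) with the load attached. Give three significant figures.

V ≈ 7.10 V

At node B, R3 is in parallel with the load: R3‖R_L = 523.5 Ω.
Below node A the resistance is R2 + (R3‖R_L) = 673.5 Ω, so V_A = 22.4 × 673.5/1651 = 9.135 V.
Then V_B = V_A × (R3‖R_L)/(R2 + R3‖R_L) = 9.135 × 523.5/673.5 = 7.10 V.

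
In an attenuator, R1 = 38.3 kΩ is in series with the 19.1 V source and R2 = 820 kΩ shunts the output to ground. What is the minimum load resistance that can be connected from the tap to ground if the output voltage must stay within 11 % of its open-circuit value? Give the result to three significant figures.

Output resistance R_th = R1‖R2 = (38.3 × 820)/858.3 = 36.59 kΩ.
The fractional drop is R_th/(R_th + R_L); requiring this ≤ 0.110 gives R_L ≥ R_th(1/0.110 − 1) = 36.59 × 8.091 = 296 kΩ.

R_L(min) ≈ 296 kΩ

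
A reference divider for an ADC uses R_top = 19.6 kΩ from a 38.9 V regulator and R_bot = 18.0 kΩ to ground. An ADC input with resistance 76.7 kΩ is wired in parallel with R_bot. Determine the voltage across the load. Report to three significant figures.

V_out ≈ 16.6 V

The load sits in parallel with R_bot: R_bot‖R_L = (18.0 × 76.7) / (18.0 + 76.7) = 14.58 kΩ.
V_out = 38.9 × 14.58 / (19.6 + 14.58) = 38.9 × 14.58/34.18 = 16.6 V.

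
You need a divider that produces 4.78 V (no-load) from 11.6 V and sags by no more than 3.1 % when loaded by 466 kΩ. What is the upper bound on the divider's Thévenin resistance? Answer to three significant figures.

Loading drop = R_th/(R_th + R_L) ≤ 0.0310, so R_th ≤ R_L · ε/(1−ε) = 466 kΩ × 0.0310/0.9690 = 14.9 kΩ.
(Any R1, R2 with R2/(R1+R2) = 0.412 and R1‖R2 ≤ 14.9 kΩ will meet the spec.)

R_th ≤ 14.9 kΩ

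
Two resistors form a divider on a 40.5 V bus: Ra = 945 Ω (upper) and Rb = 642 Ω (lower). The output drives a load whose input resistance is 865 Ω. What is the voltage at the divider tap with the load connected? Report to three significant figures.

V_out ≈ 11.4 V

The load sits in parallel with Rb: Rb‖R_L = (642 × 865) / (642 + 865) = 368.5 Ω.
V_out = 40.5 × 368.5 / (945 + 368.5) = 40.5 × 368.5/1314 = 11.4 V.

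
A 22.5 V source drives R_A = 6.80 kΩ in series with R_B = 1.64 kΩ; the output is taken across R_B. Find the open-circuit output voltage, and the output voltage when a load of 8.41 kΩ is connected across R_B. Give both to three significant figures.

Open-circuit: V = 22.5 × 1.64/(6.80 + 1.64) = 4.37 V.
With the load, R_B becomes R_B‖R_L = 1.372 kΩ, so V = 22.5 × 1.372/8.172 = 3.78 V.

Unloaded: 4.37 V; loaded: 3.78 V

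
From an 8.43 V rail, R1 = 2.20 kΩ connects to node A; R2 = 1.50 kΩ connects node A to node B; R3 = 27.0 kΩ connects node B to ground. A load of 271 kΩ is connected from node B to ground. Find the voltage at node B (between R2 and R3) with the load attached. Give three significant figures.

V ≈ 7.33 V

At node B, R3 is in parallel with the load: R3‖R_L = 24.55 kΩ.
Below node A the resistance is R2 + (R3‖R_L) = 26.05 kΩ, so V_A = 8.43 × 26.05/28.25 = 7.774 V.
Then V_B = V_A × (R3‖R_L)/(R2 + R3‖R_L) = 7.774 × 24.55/26.05 = 7.33 V.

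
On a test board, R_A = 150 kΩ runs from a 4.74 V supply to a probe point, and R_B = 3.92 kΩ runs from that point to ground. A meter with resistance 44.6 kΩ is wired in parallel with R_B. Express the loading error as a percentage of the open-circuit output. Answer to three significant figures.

7.89 %

The divider's output (Thévenin) resistance is R_A‖R_B = 3.820 kΩ.
Fractional drop under load = R_th/(R_th + R_L) = 3.820 / (3.820 + 44.6) = 0.07890.
So the output falls by 7.89 %.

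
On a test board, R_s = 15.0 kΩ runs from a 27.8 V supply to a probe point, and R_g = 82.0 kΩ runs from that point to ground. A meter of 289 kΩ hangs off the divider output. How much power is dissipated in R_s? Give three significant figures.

P ≈ 1.86 mW

Total resistance from the source is R_s + (R_g‖R_L) = 78.88 kΩ, so I = 27.8/78.88 kΩ = 0.3525 mA.
P = I²·R_s = (0.3525 mA)² × 15.0 kΩ = 1.86 mW.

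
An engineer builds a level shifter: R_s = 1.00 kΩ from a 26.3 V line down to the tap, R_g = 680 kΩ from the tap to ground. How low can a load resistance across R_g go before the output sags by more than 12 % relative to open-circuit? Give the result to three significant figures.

R_L(min) ≈ 7.32 kΩ

Output resistance R_th = R_s‖R_g = (1000 × 680000)/681000 = 998.5 Ω.
The fractional drop is R_th/(R_th + R_L); requiring this ≤ 0.120 gives R_L ≥ R_th(1/0.120 − 1) = 998.5 × 7.333 = 7.32 kΩ.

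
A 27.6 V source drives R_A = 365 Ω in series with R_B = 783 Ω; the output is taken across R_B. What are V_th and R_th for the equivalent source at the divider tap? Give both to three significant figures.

V_th = 18.8 V, R_th = 249 Ω

V_th is the open-circuit tap voltage: 27.6 × 783/(365 + 783) = 18.8 V.
With the supply zeroed, R_A and R_B appear in parallel from the tap: R_th = R_A‖R_B = (365 × 783)/1148 = 249 Ω.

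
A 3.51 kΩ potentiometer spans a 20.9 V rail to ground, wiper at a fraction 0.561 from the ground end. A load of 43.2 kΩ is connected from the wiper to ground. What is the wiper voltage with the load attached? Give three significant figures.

V ≈ 11.5 V

The wiper splits the pot into (1−α)R = 1.541 kΩ above and αR = 1.969 kΩ below.
Lower section ‖ load = 1.883 kΩ.
V_wiper = 20.9 × 1.883/(1.541 + 1.883) = 11.5 V.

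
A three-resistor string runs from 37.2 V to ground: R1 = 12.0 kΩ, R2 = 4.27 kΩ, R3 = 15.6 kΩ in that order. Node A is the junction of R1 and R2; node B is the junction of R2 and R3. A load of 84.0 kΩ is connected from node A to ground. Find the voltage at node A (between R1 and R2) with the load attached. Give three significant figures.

V ≈ 21.3 V

Below node A the series string R2+R3 = 19.87 kΩ sits in parallel with the 84.0 kΩ load: 16.07 kΩ.
V_A = 37.2 × 16.07/(12.0 + 16.07) = 21.3 V.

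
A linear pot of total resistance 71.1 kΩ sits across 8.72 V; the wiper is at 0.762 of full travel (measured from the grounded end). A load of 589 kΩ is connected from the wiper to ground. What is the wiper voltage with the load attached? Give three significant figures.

The wiper splits the pot into (1−α)R = 16.92 kΩ above and αR = 54.18 kΩ below.
Lower section ‖ load = 49.61 kΩ.
V_wiper = 8.72 × 49.61/(16.92 + 49.61) = 6.50 V.

V ≈ 6.50 V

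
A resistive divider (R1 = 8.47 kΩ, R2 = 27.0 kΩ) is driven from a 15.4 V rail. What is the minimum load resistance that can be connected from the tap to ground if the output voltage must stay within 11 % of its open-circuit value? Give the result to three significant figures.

R_L(min) ≈ 52.2 kΩ

Output resistance R_th = R1‖R2 = (8.47 × 27.0)/35.47 = 6.447 kΩ.
The fractional drop is R_th/(R_th + R_L); requiring this ≤ 0.110 gives R_L ≥ R_th(1/0.110 − 1) = 6.447 × 8.091 = 52.2 kΩ.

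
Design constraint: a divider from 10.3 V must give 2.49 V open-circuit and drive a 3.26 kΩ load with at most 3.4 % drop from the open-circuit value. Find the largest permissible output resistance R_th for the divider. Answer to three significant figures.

Loading drop = R_th/(R_th + R_L) ≤ 0.0340, so R_th ≤ R_L · ε/(1−ε) = 3.26 kΩ × 0.0340/0.9660 = 115 Ω.
(Any R1, R2 with R2/(R1+R2) = 0.242 and R1‖R2 ≤ 115 Ω will meet the spec.)

R_th ≤ 115 Ω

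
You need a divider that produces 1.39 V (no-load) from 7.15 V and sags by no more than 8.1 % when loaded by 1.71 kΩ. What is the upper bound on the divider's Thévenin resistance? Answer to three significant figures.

R_th ≤ 151 Ω

Loading drop = R_th/(R_th + R_L) ≤ 0.0810, so R_th ≤ R_L · ε/(1−ε) = 1.71 kΩ × 0.0810/0.9190 = 151 Ω.
(Any R1, R2 with R2/(R1+R2) = 0.194 and R1‖R2 ≤ 151 Ω will meet the spec.)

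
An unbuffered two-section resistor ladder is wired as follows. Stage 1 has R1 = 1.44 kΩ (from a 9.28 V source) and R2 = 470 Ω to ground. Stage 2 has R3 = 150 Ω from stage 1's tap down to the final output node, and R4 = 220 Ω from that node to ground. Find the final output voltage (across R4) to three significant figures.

Stage 2 presents R3+R4 = 370.0 Ω as a load on stage 1's tap.
Stage 1's lower leg becomes R2‖(R3+R4) = 207.0 Ω, so V_mid = 9.28 × 207.0/1647 = 1.166 V.
Stage 2 is itself unloaded: V_out = V_mid × R4/(R3+R4) = 1.166 × 220/370.0 = 0.694 V.

V_out ≈ 0.694 V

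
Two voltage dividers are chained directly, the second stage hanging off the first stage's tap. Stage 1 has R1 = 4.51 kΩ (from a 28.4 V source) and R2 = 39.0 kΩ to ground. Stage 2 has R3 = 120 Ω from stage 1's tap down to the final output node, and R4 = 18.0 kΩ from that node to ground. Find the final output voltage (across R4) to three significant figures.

V_out ≈ 20.7 V

Stage 2 presents R3+R4 = 18120 Ω as a load on stage 1's tap.
Stage 1's lower leg becomes R2‖(R3+R4) = 12370 Ω, so V_mid = 28.4 × 12370/16880 = 20.81 V.
Stage 2 is itself unloaded: V_out = V_mid × R4/(R3+R4) = 20.81 × 18000/18120 = 20.7 V.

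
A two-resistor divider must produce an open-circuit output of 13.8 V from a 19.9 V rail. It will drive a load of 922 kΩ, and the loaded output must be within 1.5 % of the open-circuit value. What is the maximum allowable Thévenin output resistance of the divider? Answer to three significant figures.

R_th ≤ 14.0 kΩ

Loading drop = R_th/(R_th + R_L) ≤ 0.0150, so R_th ≤ R_L · ε/(1−ε) = 922 kΩ × 0.0150/0.9850 = 14.0 kΩ.
(Any R1, R2 with R2/(R1+R2) = 0.693 and R1‖R2 ≤ 14.0 kΩ will meet the spec.)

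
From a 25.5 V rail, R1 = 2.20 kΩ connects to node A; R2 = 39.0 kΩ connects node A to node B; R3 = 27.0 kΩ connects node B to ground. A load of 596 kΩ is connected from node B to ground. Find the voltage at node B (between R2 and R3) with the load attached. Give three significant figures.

V ≈ 9.83 V

At node B, R3 is in parallel with the load: R3‖R_L = 25.83 kΩ.
Below node A the resistance is R2 + (R3‖R_L) = 64.83 kΩ, so V_A = 25.5 × 64.83/67.03 = 24.66 V.
Then V_B = V_A × (R3‖R_L)/(R2 + R3‖R_L) = 24.66 × 25.83/64.83 = 9.83 V.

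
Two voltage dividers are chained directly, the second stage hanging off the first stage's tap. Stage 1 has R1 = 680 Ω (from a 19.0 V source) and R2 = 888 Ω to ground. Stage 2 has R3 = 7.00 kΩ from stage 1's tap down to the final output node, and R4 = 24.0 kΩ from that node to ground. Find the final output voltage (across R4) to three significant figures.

V_out ≈ 8.23 V

Stage 2 presents R3+R4 = 31000 Ω as a load on stage 1's tap.
Stage 1's lower leg becomes R2‖(R3+R4) = 863.3 Ω, so V_mid = 19.0 × 863.3/1543 = 10.63 V.
Stage 2 is itself unloaded: V_out = V_mid × R4/(R3+R4) = 10.63 × 24000/31000 = 8.23 V.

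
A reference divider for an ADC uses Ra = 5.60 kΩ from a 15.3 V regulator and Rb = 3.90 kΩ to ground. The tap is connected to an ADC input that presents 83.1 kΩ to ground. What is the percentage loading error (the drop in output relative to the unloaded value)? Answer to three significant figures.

The divider's output (Thévenin) resistance is Ra‖Rb = 2.299 kΩ.
Fractional drop under load = R_th/(R_th + R_L) = 2.299 / (2.299 + 83.1) = 0.02692.
So the output falls by 2.69 %.

2.69 %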